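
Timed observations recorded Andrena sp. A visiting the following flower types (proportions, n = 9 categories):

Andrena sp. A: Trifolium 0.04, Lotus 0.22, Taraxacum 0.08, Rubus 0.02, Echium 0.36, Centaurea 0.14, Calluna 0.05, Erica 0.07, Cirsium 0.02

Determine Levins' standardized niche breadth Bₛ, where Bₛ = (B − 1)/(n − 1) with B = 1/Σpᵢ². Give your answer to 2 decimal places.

0.46

Σpᵢ² = 0.04² + 0.22² + 0.08² + 0.02² + 0.36² + 0.14² + 0.05² + 0.07² + 0.02² = 0.0016 + 0.0484 + 0.0064 + 0.0004 + 0.1296 + 0.0196 + 0.0025 + 0.0049 + 0.0004 = 0.2138
B = 1 / 0.2138 = 4.6773
Bₛ = (B − 1)/(n − 1) = (4.6773 − 1)/(9 − 1) = 3.6773/8 = 0.4597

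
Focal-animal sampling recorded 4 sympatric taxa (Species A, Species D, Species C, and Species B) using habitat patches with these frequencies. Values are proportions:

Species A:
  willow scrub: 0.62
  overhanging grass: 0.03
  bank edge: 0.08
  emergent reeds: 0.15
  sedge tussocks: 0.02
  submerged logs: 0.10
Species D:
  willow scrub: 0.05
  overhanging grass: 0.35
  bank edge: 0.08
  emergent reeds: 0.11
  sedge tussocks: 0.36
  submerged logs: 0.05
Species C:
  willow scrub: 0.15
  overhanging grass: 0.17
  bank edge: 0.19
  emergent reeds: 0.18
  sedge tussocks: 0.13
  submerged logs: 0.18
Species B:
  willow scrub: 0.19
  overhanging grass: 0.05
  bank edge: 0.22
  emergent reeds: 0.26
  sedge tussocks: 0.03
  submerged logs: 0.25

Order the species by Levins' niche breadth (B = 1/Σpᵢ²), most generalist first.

Σp_Aᵢ² = 0.62² + 0.03² + 0.08² + 0.15² + 0.02² + 0.10² = 0.3844 + 0.0009 + 0.0064 + 0.0225 + 0.0004 + 0.0100 = 0.4246
B_A = 1 / 0.4246 = 2.3552
Σp_Dᵢ² = 0.05² + 0.35² + 0.08² + 0.11² + 0.36² + 0.05² = 0.0025 + 0.1225 + 0.0064 + 0.0121 + 0.1296 + 0.0025 = 0.2756
B_D = 1 / 0.2756 = 3.6284
Σp_Cᵢ² = 0.15² + 0.17² + 0.19² + 0.18² + 0.13² + 0.18² = 0.0225 + 0.0289 + 0.0361 + 0.0324 + 0.0169 + 0.0324 = 0.1692
B_C = 1 / 0.1692 = 5.9102
Σp_Bᵢ² = 0.19² + 0.05² + 0.22² + 0.26² + 0.03² + 0.25² = 0.0361 + 0.0025 + 0.0484 + 0.0676 + 0.0009 + 0.0625 = 0.2180
B_B = 1 / 0.2180 = 4.5872
Ranking by B (broadest → narrowest): Species C (5.91) > Species B (4.59) > Species D (3.63) > Species A (2.36)

Species C > Species B > Species D > Species A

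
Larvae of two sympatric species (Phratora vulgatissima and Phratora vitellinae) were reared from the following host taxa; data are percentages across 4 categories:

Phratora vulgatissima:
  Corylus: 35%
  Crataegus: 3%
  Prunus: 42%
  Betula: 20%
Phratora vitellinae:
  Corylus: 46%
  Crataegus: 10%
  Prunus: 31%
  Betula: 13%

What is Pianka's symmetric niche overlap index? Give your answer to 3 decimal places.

0.950

Convert percentages to proportions (divide by 100).
Σ p₁ᵢp₂ᵢ = 0.1610 + 0.0030 + 0.1302 + 0.0260 = 0.3202
Σp_1ᵢ² = 0.35² + 0.03² + 0.42² + 0.20² = 0.1225 + 0.0009 + 0.1764 + 0.0400 = 0.3398
Σp_2ᵢ² = 0.46² + 0.10² + 0.31² + 0.13² = 0.2116 + 0.0100 + 0.0961 + 0.0169 = 0.3346
O = 0.3202 / √(0.3398 × 0.3346) = 0.3202 / 0.337190 = 0.94961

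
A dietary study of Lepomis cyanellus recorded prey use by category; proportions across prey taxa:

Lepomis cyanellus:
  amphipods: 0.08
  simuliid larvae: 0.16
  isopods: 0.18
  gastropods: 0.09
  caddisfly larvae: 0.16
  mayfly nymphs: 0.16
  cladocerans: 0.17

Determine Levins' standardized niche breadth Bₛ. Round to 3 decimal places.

0.926

Σpᵢ² = 0.08² + 0.16² + 0.18² + 0.09² + 0.16² + 0.16² + 0.17² = 0.0064 + 0.0256 + 0.0324 + 0.0081 + 0.0256 + 0.0256 + 0.0289 = 0.1526
B = 1 / 0.1526 = 6.55308
Bₛ = (B − 1)/(n − 1) = (6.55308 − 1)/(7 − 1) = 5.55308/6 = 0.92551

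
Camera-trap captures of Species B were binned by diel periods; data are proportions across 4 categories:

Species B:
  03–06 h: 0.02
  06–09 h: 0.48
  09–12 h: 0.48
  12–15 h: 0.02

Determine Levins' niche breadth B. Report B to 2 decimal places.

2.17

Σpᵢ² = 0.02² + 0.48² + 0.48² + 0.02² = 0.0004 + 0.2304 + 0.2304 + 0.0004 = 0.4616
B = 1 / 0.4616 = 2.1664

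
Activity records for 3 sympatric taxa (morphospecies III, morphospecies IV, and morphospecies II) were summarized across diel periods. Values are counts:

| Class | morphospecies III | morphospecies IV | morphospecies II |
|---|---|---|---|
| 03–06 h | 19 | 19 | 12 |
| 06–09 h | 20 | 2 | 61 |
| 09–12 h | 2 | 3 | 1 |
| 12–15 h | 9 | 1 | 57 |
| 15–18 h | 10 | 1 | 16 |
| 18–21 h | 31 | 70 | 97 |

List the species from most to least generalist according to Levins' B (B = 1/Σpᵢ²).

Proportions for morphospecies III (n=91): 19/91=0.2088, 20/91=0.2198, 2/91=0.0220, 9/91=0.0989, 10/91=0.1099, 31/91=0.3407
Proportions for morphospecies IV (n=96): 19/96=0.1979, 2/96=0.0208, 3/96=0.0313, 1/96=0.0104, 1/96=0.0104, 70/96=0.7292
Proportions for morphospecies II (n=244): 12/244=0.0492, 61/244=0.2500, 1/244=0.0041, 57/244=0.2336, 16/244=0.0656, 97/244=0.3975
Σp_IIIᵢ² = 0.2088² + 0.2198² + 0.0220² + 0.0989² + 0.1099² + 0.3407² = 0.043597 + 0.048312 + 0.000484 + 0.009781 + 0.012078 + 0.116076 = 0.230328
B_III = 1 / 0.230328 = 4.3416
Σp_IVᵢ² = 0.1979² + 0.0208² + 0.0313² + 0.0104² + 0.0104² + 0.7292² = 0.039164 + 0.000433 + 0.000980 + 0.000108 + 0.000108 + 0.531733 = 0.572526
B_IV = 1 / 0.572526 = 1.7466
Σp_IIᵢ² = 0.0492² + 0.2500² + 0.0041² + 0.2336² + 0.0656² + 0.3975² = 0.002421 + 0.062500 + 0.000017 + 0.054569 + 0.004303 + 0.158006 = 0.281816
B_II = 1 / 0.281816 = 3.5484
Ranking by B (broadest → narrowest): morphospecies III (4.34) > morphospecies II (3.55) > morphospecies IV (1.75)

morphospecies III > morphospecies II > morphospecies IV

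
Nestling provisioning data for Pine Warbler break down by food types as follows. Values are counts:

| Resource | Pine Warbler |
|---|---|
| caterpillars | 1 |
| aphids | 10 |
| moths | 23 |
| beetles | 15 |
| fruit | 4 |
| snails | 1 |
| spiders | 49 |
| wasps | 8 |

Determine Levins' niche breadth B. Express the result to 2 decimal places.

3.69

Proportions for Pine Warbler (n=111): 1/111=0.0090, 10/111=0.0901, 23/111=0.2072, 15/111=0.1351, 4/111=0.0360, 1/111=0.0090, 49/111=0.4414, 8/111=0.0721
Σpᵢ² = 0.0090² + 0.0901² + 0.2072² + 0.1351² + 0.0360² + 0.0090² + 0.4414² + 0.0721² = 0.000081 + 0.008118 + 0.042932 + 0.018252 + 0.001296 + 0.000081 + 0.194834 + 0.005198 = 0.270792
B = 1 / 0.270792 = 3.6929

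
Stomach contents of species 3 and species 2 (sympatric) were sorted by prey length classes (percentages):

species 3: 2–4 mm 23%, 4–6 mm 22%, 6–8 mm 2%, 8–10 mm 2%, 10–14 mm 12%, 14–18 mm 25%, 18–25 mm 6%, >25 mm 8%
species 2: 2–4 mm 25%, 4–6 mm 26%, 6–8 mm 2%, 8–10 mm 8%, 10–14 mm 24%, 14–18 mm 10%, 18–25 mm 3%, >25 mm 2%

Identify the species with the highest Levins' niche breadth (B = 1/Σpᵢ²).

species 3

Convert percentages to proportions (divide by 100).
Σp_3ᵢ² = 0.23² + 0.22² + 0.02² + 0.02² + 0.12² + 0.25² + 0.06² + 0.08² = 0.0529 + 0.0484 + 0.0004 + 0.0004 + 0.0144 + 0.0625 + 0.0036 + 0.0064 = 0.1890
B_3 = 1 / 0.1890 = 5.2910
Σp_2ᵢ² = 0.25² + 0.26² + 0.02² + 0.08² + 0.24² + 0.10² + 0.03² + 0.02² = 0.0625 + 0.0676 + 0.0004 + 0.0064 + 0.0576 + 0.0100 + 0.0009 + 0.0004 = 0.2058
B_2 = 1 / 0.2058 = 4.8591
Highest B → broadest niche (most generalist): species 3 (B = 5.29).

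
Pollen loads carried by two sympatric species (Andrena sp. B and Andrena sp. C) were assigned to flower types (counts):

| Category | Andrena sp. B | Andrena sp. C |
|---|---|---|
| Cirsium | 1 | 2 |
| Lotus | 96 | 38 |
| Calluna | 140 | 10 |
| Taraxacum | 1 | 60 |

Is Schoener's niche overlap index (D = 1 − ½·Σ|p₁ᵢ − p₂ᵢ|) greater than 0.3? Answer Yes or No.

Yes

Proportions for Andrena sp. B (n=238): 1/238=0.0042, 96/238=0.4034, 140/238=0.5882, 1/238=0.0042
Proportions for Andrena sp. C (n=110): 2/110=0.0182, 38/110=0.3455, 10/110=0.0909, 60/110=0.5455
Σ|p₁ᵢ − p₂ᵢ| = 0.0140 + 0.0579 + 0.4973 + 0.5413 = 1.1105
D = 1 − ½ × 1.1105 = 1 − 0.55525 = 0.44475
D = 0.44475 > 0.3 → Yes.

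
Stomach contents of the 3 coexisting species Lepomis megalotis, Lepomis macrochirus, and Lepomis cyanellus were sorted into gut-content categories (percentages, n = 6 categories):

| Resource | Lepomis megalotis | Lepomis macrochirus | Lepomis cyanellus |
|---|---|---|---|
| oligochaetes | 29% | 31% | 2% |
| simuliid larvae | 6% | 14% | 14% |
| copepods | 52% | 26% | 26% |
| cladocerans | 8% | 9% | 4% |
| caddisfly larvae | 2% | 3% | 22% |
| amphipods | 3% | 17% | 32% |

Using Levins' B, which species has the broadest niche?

Lepomis macrochirus

Convert percentages to proportions (divide by 100).
Σp_megaᵢ² = 0.29² + 0.06² + 0.52² + 0.08² + 0.02² + 0.03² = 0.0841 + 0.0036 + 0.2704 + 0.0064 + 0.0004 + 0.0009 = 0.3658
B_mega = 1 / 0.3658 = 2.7337
Σp_macrᵢ² = 0.31² + 0.14² + 0.26² + 0.09² + 0.03² + 0.17² = 0.0961 + 0.0196 + 0.0676 + 0.0081 + 0.0009 + 0.0289 = 0.2212
B_macr = 1 / 0.2212 = 4.5208
Σp_cyanᵢ² = 0.02² + 0.14² + 0.26² + 0.04² + 0.22² + 0.32² = 0.0004 + 0.0196 + 0.0676 + 0.0016 + 0.0484 + 0.1024 = 0.2400
B_cyan = 1 / 0.2400 = 4.1667
Highest B → broadest niche (most generalist): Lepomis macrochirus (B = 4.52).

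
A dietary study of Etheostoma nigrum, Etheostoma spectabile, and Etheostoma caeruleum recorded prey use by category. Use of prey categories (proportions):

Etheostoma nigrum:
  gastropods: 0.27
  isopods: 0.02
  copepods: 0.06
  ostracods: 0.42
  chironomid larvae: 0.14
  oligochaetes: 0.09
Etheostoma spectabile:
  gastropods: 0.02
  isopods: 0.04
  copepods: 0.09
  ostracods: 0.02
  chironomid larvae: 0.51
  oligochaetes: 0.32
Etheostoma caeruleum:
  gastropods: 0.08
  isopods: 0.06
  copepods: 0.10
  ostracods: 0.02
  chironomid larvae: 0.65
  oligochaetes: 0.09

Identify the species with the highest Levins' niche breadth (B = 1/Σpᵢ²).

Σp_nigrᵢ² = 0.27² + 0.02² + 0.06² + 0.42² + 0.14² + 0.09² = 0.0729 + 0.0004 + 0.0036 + 0.1764 + 0.0196 + 0.0081 = 0.2810
B_nigr = 1 / 0.2810 = 3.5587
Σp_specᵢ² = 0.02² + 0.04² + 0.09² + 0.02² + 0.51² + 0.32² = 0.0004 + 0.0016 + 0.0081 + 0.0004 + 0.2601 + 0.1024 = 0.3730
B_spec = 1 / 0.3730 = 2.6810
Σp_caerᵢ² = 0.08² + 0.06² + 0.10² + 0.02² + 0.65² + 0.09² = 0.0064 + 0.0036 + 0.0100 + 0.0004 + 0.4225 + 0.0081 = 0.4510
B_caer = 1 / 0.4510 = 2.2173
Highest B → broadest niche (most generalist): Etheostoma nigrum (B = 3.56).

Etheostoma nigrum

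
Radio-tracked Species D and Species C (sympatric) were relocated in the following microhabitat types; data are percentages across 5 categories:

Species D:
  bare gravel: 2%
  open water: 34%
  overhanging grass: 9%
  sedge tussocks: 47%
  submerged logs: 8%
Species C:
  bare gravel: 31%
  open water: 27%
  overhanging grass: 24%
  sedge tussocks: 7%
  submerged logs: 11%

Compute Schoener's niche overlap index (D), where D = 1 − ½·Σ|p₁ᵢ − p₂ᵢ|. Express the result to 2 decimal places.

0.53

Convert percentages to proportions (divide by 100).
Σ|p₁ᵢ − p₂ᵢ| = 0.29 + 0.07 + 0.15 + 0.40 + 0.03 = 0.94
D = 1 − ½ × 0.94 = 1 − 0.470 = 0.5300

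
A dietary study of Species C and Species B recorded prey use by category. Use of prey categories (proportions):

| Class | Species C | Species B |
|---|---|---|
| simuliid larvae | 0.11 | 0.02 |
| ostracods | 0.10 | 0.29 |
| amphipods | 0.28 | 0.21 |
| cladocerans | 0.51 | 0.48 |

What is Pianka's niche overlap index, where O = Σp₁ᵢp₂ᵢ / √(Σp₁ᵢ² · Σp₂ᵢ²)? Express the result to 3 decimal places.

Σ p₁ᵢp₂ᵢ = 0.0022 + 0.0290 + 0.0588 + 0.2448 = 0.3348
Σp_1ᵢ² = 0.11² + 0.10² + 0.28² + 0.51² = 0.0121 + 0.0100 + 0.0784 + 0.2601 = 0.3606
Σp_2ᵢ² = 0.02² + 0.29² + 0.21² + 0.48² = 0.0004 + 0.0841 + 0.0441 + 0.2304 = 0.3590
O = 0.3348 / √(0.3606 × 0.3590) = 0.3348 / 0.359799 = 0.93052

0.931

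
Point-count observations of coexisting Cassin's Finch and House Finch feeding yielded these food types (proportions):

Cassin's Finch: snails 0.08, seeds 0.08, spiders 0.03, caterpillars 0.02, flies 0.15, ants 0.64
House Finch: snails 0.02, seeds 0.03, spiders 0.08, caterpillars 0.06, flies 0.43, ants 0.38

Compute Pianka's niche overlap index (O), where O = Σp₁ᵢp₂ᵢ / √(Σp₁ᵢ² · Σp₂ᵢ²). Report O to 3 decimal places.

Σ p₁ᵢp₂ᵢ = 0.0016 + 0.0024 + 0.0024 + 0.0012 + 0.0645 + 0.2432 = 0.3153
Σp_1ᵢ² = 0.08² + 0.08² + 0.03² + 0.02² + 0.15² + 0.64² = 0.0064 + 0.0064 + 0.0009 + 0.0004 + 0.0225 + 0.4096 = 0.4462
Σp_2ᵢ² = 0.02² + 0.03² + 0.08² + 0.06² + 0.43² + 0.38² = 0.0004 + 0.0009 + 0.0064 + 0.0036 + 0.1849 + 0.1444 = 0.3406
O = 0.3153 / √(0.4462 × 0.3406) = 0.3153 / 0.389841 = 0.80879

0.809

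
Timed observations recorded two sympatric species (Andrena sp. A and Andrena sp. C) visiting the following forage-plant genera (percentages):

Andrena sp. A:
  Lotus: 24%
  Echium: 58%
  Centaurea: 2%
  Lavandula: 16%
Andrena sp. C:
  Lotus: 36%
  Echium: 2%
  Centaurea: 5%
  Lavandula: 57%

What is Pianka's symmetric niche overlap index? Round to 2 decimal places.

Convert percentages to proportions (divide by 100).
Σ p₁ᵢp₂ᵢ = 0.0864 + 0.0116 + 0.0010 + 0.0912 = 0.1902
Σp_1ᵢ² = 0.24² + 0.58² + 0.02² + 0.16² = 0.0576 + 0.3364 + 0.0004 + 0.0256 = 0.4200
Σp_2ᵢ² = 0.36² + 0.02² + 0.05² + 0.57² = 0.1296 + 0.0004 + 0.0025 + 0.3249 = 0.4574
O = 0.1902 / √(0.4200 × 0.4574) = 0.1902 / 0.43830 = 0.4339

0.43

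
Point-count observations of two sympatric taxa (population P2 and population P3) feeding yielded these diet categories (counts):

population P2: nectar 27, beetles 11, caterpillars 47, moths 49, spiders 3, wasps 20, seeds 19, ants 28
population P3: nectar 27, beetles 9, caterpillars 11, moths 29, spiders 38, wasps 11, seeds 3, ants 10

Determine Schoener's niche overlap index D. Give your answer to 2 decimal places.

0.66

Proportions for population P2 (n=204): 27/204=0.1324, 11/204=0.0539, 47/204=0.2304, 49/204=0.2402, 3/204=0.0147, 20/204=0.0980, 19/204=0.0931, 28/204=0.1373
Proportions for population P3 (n=138): 27/138=0.1957, 9/138=0.0652, 11/138=0.0797, 29/138=0.2101, 38/138=0.2754, 11/138=0.0797, 3/138=0.0217, 10/138=0.0725
Σ|p₁ᵢ − p₂ᵢ| = 0.0633 + 0.0113 + 0.1507 + 0.0301 + 0.2607 + 0.0183 + 0.0714 + 0.0648 = 0.6706
D = 1 − ½ × 0.6706 = 1 − 0.33530 = 0.66470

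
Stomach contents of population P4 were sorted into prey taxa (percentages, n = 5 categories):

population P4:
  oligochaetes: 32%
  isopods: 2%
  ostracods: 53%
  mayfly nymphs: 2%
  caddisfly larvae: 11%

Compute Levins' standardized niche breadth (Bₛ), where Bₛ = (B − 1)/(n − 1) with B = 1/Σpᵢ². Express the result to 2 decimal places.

Convert percentages to proportions (divide by 100).
Σpᵢ² = 0.32² + 0.02² + 0.53² + 0.02² + 0.11² = 0.1024 + 0.0004 + 0.2809 + 0.0004 + 0.0121 = 0.3962
B = 1 / 0.3962 = 2.5240
Bₛ = (B − 1)/(n − 1) = (2.5240 − 1)/(5 − 1) = 1.5240/4 = 0.3810

0.38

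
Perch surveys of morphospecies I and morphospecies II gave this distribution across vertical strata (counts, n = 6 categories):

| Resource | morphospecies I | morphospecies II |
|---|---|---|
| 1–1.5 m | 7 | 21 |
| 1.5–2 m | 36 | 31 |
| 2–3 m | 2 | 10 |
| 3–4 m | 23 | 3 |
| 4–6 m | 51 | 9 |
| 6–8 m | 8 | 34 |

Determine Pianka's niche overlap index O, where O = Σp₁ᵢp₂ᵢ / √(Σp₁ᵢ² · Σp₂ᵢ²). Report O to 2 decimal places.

0.59

Proportions for morphospecies I (n=127): 7/127=0.0551, 36/127=0.2835, 2/127=0.0157, 23/127=0.1811, 51/127=0.4016, 8/127=0.0630
Proportions for morphospecies II (n=108): 21/108=0.1944, 31/108=0.2870, 10/108=0.0926, 3/108=0.0278, 9/108=0.0833, 34/108=0.3148
Σ p₁ᵢp₂ᵢ = 0.010711 + 0.081365 + 0.001454 + 0.005035 + 0.033453 + 0.019832 = 0.151850
Σp_1ᵢ² = 0.0551² + 0.2835² + 0.0157² + 0.1811² + 0.4016² + 0.0630² = 0.003036 + 0.080372 + 0.000246 + 0.032797 + 0.161283 + 0.003969 = 0.281703
Σp_2ᵢ² = 0.1944² + 0.2870² + 0.0926² + 0.0278² + 0.0833² + 0.3148² = 0.037791 + 0.082369 + 0.008575 + 0.000773 + 0.006939 + 0.099099 = 0.235546
O = 0.151850 / √(0.281703 × 0.235546) = 0.151850 / 0.2575927 = 0.5895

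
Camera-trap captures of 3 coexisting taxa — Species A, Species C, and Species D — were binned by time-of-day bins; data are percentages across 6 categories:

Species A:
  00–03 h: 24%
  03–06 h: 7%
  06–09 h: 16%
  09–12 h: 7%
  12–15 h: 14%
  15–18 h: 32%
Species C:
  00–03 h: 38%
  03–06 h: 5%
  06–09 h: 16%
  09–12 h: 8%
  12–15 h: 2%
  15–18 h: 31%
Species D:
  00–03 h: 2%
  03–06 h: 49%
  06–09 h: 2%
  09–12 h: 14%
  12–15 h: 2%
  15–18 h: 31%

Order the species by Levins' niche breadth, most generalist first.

Species A > Species C > Species D

Convert percentages to proportions (divide by 100).
Σp_Aᵢ² = 0.24² + 0.07² + 0.16² + 0.07² + 0.14² + 0.32² = 0.0576 + 0.0049 + 0.0256 + 0.0049 + 0.0196 + 0.1024 = 0.2150
B_A = 1 / 0.2150 = 4.6512
Σp_Cᵢ² = 0.38² + 0.05² + 0.16² + 0.08² + 0.02² + 0.31² = 0.1444 + 0.0025 + 0.0256 + 0.0064 + 0.0004 + 0.0961 = 0.2754
B_C = 1 / 0.2754 = 3.6311
Σp_Dᵢ² = 0.02² + 0.49² + 0.02² + 0.14² + 0.02² + 0.31² = 0.0004 + 0.2401 + 0.0004 + 0.0196 + 0.0004 + 0.0961 = 0.3570
B_D = 1 / 0.3570 = 2.8011
Ranking by B (broadest → narrowest): Species A (4.65) > Species C (3.63) > Species D (2.80)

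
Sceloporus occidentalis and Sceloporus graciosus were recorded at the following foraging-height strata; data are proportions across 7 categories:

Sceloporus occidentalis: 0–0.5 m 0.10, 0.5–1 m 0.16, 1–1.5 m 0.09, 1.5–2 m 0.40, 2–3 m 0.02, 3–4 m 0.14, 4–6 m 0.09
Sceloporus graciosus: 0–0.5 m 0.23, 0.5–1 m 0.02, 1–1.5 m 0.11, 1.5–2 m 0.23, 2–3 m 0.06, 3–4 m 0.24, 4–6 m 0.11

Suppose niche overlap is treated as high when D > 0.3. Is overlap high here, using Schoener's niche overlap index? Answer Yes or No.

Σ|p₁ᵢ − p₂ᵢ| = 0.13 + 0.14 + 0.02 + 0.17 + 0.04 + 0.10 + 0.02 = 0.62
D = 1 − ½ × 0.62 = 1 − 0.310 = 0.6900
D = 0.6900 > 0.3 → Yes.

Yes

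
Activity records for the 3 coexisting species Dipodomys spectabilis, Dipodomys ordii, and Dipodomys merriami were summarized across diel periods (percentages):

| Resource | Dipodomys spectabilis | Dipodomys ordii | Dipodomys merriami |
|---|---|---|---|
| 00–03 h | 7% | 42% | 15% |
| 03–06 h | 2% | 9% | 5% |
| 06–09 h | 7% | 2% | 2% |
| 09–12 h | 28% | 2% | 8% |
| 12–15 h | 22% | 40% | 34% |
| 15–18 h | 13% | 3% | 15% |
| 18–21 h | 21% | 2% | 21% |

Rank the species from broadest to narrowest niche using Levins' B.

Dipodomys spectabilis > Dipodomys merriami > Dipodomys ordii

Convert percentages to proportions (divide by 100).
Σp_specᵢ² = 0.07² + 0.02² + 0.07² + 0.28² + 0.22² + 0.13² + 0.21² = 0.0049 + 0.0004 + 0.0049 + 0.0784 + 0.0484 + 0.0169 + 0.0441 = 0.1980
B_spec = 1 / 0.1980 = 5.0505
Σp_ordiᵢ² = 0.42² + 0.09² + 0.02² + 0.02² + 0.40² + 0.03² + 0.02² = 0.1764 + 0.0081 + 0.0004 + 0.0004 + 0.1600 + 0.0009 + 0.0004 = 0.3466
B_ordi = 1 / 0.3466 = 2.8852
Σp_merrᵢ² = 0.15² + 0.05² + 0.02² + 0.08² + 0.34² + 0.15² + 0.21² = 0.0225 + 0.0025 + 0.0004 + 0.0064 + 0.1156 + 0.0225 + 0.0441 = 0.2140
B_merr = 1 / 0.2140 = 4.6729
Ranking by B (broadest → narrowest): Dipodomys spectabilis (5.05) > Dipodomys merriami (4.67) > Dipodomys ordii (2.89)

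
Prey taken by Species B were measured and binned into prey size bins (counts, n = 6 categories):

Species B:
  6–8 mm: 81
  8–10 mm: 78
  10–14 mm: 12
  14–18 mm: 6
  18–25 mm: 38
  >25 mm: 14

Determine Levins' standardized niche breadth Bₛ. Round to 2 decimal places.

Proportions for Species B (n=229): 81/229=0.3537, 78/229=0.3406, 12/229=0.0524, 6/229=0.0262, 38/229=0.1659, 14/229=0.0611
Σpᵢ² = 0.3537² + 0.3406² + 0.0524² + 0.0262² + 0.1659² + 0.0611² = 0.125104 + 0.116008 + 0.002746 + 0.000686 + 0.027523 + 0.003733 = 0.275800
B = 1 / 0.275800 = 3.6258
Bₛ = (B − 1)/(n − 1) = (3.6258 − 1)/(6 − 1) = 2.6258/5 = 0.5252

0.53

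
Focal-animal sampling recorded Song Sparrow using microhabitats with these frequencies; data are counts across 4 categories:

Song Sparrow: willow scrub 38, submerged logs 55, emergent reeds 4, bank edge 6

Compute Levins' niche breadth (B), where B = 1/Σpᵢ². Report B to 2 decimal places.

Proportions for Song Sparrow (n=103): 38/103=0.3689, 55/103=0.5340, 4/103=0.0388, 6/103=0.0583
Σpᵢ² = 0.3689² + 0.5340² + 0.0388² + 0.0583² = 0.136087 + 0.285156 + 0.001505 + 0.003399 = 0.426147
B = 1 / 0.426147 = 2.3466

2.35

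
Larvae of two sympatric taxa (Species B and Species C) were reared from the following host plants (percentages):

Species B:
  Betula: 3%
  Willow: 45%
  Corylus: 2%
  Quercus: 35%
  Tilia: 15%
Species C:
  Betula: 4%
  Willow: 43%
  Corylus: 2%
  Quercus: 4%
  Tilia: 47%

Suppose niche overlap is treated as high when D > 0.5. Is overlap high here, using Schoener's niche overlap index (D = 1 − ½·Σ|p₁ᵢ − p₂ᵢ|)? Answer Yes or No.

Yes

Convert percentages to proportions (divide by 100).
Σ|p₁ᵢ − p₂ᵢ| = 0.01 + 0.02 + 0.00 + 0.31 + 0.32 = 0.66
D = 1 − ½ × 0.66 = 1 − 0.330 = 0.6700
D = 0.6700 > 0.5 → Yes.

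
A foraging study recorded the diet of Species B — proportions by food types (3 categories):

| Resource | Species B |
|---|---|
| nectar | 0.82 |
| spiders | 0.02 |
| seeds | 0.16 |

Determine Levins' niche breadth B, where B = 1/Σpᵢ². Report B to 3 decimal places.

Σpᵢ² = 0.82² + 0.02² + 0.16² = 0.6724 + 0.0004 + 0.0256 = 0.6984
B = 1 / 0.6984 = 1.43184

1.432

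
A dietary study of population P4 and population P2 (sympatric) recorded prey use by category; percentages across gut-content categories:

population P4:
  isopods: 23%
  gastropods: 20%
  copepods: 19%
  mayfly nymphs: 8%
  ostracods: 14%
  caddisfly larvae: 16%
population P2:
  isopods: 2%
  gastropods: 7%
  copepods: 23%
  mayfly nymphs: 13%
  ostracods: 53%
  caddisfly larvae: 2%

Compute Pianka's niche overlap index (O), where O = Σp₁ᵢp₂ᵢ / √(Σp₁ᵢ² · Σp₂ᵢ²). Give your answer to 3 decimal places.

0.592

Convert percentages to proportions (divide by 100).
Σ p₁ᵢp₂ᵢ = 0.0046 + 0.0140 + 0.0437 + 0.0104 + 0.0742 + 0.0032 = 0.1501
Σp_1ᵢ² = 0.23² + 0.20² + 0.19² + 0.08² + 0.14² + 0.16² = 0.0529 + 0.0400 + 0.0361 + 0.0064 + 0.0196 + 0.0256 = 0.1806
Σp_2ᵢ² = 0.02² + 0.07² + 0.23² + 0.13² + 0.53² + 0.02² = 0.0004 + 0.0049 + 0.0529 + 0.0169 + 0.2809 + 0.0004 = 0.3564
O = 0.1501 / √(0.1806 × 0.3564) = 0.1501 / 0.253704 = 0.59163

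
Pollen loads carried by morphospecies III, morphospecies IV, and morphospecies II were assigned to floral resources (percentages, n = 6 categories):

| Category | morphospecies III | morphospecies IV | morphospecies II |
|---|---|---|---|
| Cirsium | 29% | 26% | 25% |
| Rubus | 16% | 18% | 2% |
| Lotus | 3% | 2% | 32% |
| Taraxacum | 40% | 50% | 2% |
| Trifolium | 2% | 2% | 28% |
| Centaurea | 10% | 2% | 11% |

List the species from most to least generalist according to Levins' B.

Convert percentages to proportions (divide by 100).
Σp_IIIᵢ² = 0.29² + 0.16² + 0.03² + 0.40² + 0.02² + 0.10² = 0.0841 + 0.0256 + 0.0009 + 0.1600 + 0.0004 + 0.0100 = 0.2810
B_III = 1 / 0.2810 = 3.5587
Σp_IVᵢ² = 0.26² + 0.18² + 0.02² + 0.50² + 0.02² + 0.02² = 0.0676 + 0.0324 + 0.0004 + 0.2500 + 0.0004 + 0.0004 = 0.3512
B_IV = 1 / 0.3512 = 2.8474
Σp_IIᵢ² = 0.25² + 0.02² + 0.32² + 0.02² + 0.28² + 0.11² = 0.0625 + 0.0004 + 0.1024 + 0.0004 + 0.0784 + 0.0121 = 0.2562
B_II = 1 / 0.2562 = 3.9032
Ranking by B (broadest → narrowest): morphospecies II (3.90) > morphospecies III (3.56) > morphospecies IV (2.85)

morphospecies II > morphospecies III > morphospecies IV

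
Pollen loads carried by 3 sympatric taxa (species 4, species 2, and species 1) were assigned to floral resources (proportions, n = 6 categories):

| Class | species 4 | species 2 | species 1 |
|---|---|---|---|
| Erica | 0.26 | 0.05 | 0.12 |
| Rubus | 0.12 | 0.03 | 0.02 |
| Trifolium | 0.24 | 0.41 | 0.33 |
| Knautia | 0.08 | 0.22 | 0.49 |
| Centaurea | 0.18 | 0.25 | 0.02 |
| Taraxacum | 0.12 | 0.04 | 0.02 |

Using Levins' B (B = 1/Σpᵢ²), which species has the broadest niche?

species 4

Σp_4ᵢ² = 0.26² + 0.12² + 0.24² + 0.08² + 0.18² + 0.12² = 0.0676 + 0.0144 + 0.0576 + 0.0064 + 0.0324 + 0.0144 = 0.1928
B_4 = 1 / 0.1928 = 5.1867
Σp_2ᵢ² = 0.05² + 0.03² + 0.41² + 0.22² + 0.25² + 0.04² = 0.0025 + 0.0009 + 0.1681 + 0.0484 + 0.0625 + 0.0016 = 0.2840
B_2 = 1 / 0.2840 = 3.5211
Σp_1ᵢ² = 0.12² + 0.02² + 0.33² + 0.49² + 0.02² + 0.02² = 0.0144 + 0.0004 + 0.1089 + 0.2401 + 0.0004 + 0.0004 = 0.3646
B_1 = 1 / 0.3646 = 2.7427
Highest B → broadest niche (most generalist): species 4 (B = 5.19).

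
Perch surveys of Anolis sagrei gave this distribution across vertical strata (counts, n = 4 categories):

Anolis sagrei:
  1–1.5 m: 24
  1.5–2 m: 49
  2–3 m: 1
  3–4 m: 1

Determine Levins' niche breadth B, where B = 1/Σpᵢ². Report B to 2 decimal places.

Proportions for Anolis sagrei (n=75): 24/75=0.3200, 49/75=0.6533, 1/75=0.0133, 1/75=0.0133
Σpᵢ² = 0.3200² + 0.6533² + 0.0133² + 0.0133² = 0.102400 + 0.426801 + 0.000177 + 0.000177 = 0.529555
B = 1 / 0.529555 = 1.8884

1.89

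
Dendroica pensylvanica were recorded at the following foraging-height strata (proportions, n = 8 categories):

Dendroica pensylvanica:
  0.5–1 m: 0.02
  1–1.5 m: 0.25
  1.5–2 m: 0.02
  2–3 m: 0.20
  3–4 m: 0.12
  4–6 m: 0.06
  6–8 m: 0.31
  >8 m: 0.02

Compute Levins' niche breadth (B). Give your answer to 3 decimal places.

4.591

Σpᵢ² = 0.02² + 0.25² + 0.02² + 0.20² + 0.12² + 0.06² + 0.31² + 0.02² = 0.0004 + 0.0625 + 0.0004 + 0.0400 + 0.0144 + 0.0036 + 0.0961 + 0.0004 = 0.2178
B = 1 / 0.2178 = 4.59137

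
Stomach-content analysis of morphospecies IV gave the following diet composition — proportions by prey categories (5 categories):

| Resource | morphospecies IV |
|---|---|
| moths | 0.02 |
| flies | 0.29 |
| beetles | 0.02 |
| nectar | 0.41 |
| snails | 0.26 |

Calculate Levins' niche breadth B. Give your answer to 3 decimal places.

3.119

Σpᵢ² = 0.02² + 0.29² + 0.02² + 0.41² + 0.26² = 0.0004 + 0.0841 + 0.0004 + 0.1681 + 0.0676 = 0.3206
B = 1 / 0.3206 = 3.11915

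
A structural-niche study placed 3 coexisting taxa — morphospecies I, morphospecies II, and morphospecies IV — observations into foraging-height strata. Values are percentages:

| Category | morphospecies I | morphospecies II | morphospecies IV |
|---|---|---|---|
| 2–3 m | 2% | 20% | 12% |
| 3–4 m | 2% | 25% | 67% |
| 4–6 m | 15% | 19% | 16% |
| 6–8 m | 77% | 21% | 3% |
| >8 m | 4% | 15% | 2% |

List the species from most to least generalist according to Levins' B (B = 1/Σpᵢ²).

Convert percentages to proportions (divide by 100).
Σp_Iᵢ² = 0.02² + 0.02² + 0.15² + 0.77² + 0.04² = 0.0004 + 0.0004 + 0.0225 + 0.5929 + 0.0016 = 0.6178
B_I = 1 / 0.6178 = 1.6186
Σp_IIᵢ² = 0.20² + 0.25² + 0.19² + 0.21² + 0.15² = 0.0400 + 0.0625 + 0.0361 + 0.0441 + 0.0225 = 0.2052
B_II = 1 / 0.2052 = 4.8733
Σp_IVᵢ² = 0.12² + 0.67² + 0.16² + 0.03² + 0.02² = 0.0144 + 0.4489 + 0.0256 + 0.0009 + 0.0004 = 0.4902
B_IV = 1 / 0.4902 = 2.0400
Ranking by B (broadest → narrowest): morphospecies II (4.87) > morphospecies IV (2.04) > morphospecies I (1.62)

morphospecies II > morphospecies IV > morphospecies I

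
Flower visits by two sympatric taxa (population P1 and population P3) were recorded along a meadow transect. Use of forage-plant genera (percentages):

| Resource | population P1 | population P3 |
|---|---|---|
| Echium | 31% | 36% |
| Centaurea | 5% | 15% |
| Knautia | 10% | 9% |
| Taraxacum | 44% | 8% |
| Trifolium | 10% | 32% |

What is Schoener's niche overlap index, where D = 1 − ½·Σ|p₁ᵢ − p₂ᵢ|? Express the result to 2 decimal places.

0.63

Convert percentages to proportions (divide by 100).
Σ|p₁ᵢ − p₂ᵢ| = 0.05 + 0.10 + 0.01 + 0.36 + 0.22 = 0.74
D = 1 − ½ × 0.74 = 1 − 0.370 = 0.6300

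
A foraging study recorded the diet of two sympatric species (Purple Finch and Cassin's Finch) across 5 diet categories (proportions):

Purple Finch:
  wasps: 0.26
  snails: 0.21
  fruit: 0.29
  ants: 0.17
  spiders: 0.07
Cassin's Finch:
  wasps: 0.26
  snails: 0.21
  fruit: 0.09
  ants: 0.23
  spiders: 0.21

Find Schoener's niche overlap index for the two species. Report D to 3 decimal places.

0.800

Σ|p₁ᵢ − p₂ᵢ| = 0.00 + 0.00 + 0.20 + 0.06 + 0.14 = 0.40
D = 1 − ½ × 0.40 = 1 − 0.200 = 0.80000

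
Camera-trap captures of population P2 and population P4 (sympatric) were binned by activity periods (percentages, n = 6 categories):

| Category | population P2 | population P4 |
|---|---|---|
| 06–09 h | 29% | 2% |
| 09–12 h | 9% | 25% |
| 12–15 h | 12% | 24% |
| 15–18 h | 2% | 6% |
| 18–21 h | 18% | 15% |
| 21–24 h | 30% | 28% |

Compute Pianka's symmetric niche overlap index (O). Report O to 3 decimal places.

Convert percentages to proportions (divide by 100).
Σ p₁ᵢp₂ᵢ = 0.0058 + 0.0225 + 0.0288 + 0.0012 + 0.0270 + 0.0840 = 0.1693
Σp_1ᵢ² = 0.29² + 0.09² + 0.12² + 0.02² + 0.18² + 0.30² = 0.0841 + 0.0081 + 0.0144 + 0.0004 + 0.0324 + 0.0900 = 0.2294
Σp_2ᵢ² = 0.02² + 0.25² + 0.24² + 0.06² + 0.15² + 0.28² = 0.0004 + 0.0625 + 0.0576 + 0.0036 + 0.0225 + 0.0784 = 0.2250
O = 0.1693 / √(0.2294 × 0.2250) = 0.1693 / 0.227189 = 0.74519

0.745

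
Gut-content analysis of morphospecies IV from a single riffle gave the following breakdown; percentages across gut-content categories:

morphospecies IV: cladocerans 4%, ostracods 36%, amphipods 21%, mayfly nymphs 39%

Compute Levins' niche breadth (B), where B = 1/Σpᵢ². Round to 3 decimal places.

Convert percentages to proportions (divide by 100).
Σpᵢ² = 0.04² + 0.36² + 0.21² + 0.39² = 0.0016 + 0.1296 + 0.0441 + 0.1521 = 0.3274
B = 1 / 0.3274 = 3.05437

3.054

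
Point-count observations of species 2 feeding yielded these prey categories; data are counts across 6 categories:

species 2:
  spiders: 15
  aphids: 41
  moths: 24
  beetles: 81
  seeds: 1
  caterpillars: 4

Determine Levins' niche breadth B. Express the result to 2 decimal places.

Proportions for species 2 (n=166): 15/166=0.0904, 41/166=0.2470, 24/166=0.1446, 81/166=0.4880, 1/166=0.0060, 4/166=0.0241
Σpᵢ² = 0.0904² + 0.2470² + 0.1446² + 0.4880² + 0.0060² + 0.0241² = 0.008172 + 0.061009 + 0.020909 + 0.238144 + 0.000036 + 0.000581 = 0.328851
B = 1 / 0.328851 = 3.0409

3.04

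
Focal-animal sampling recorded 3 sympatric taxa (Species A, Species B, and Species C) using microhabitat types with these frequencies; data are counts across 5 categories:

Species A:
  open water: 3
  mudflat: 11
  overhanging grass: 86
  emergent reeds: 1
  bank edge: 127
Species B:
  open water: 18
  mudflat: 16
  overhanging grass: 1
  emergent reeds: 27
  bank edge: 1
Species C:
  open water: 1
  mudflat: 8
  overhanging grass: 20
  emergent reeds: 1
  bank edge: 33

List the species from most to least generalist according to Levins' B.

Species B > Species C > Species A

Proportions for Species A (n=228): 3/228=0.0132, 11/228=0.0482, 86/228=0.3772, 1/228=0.0044, 127/228=0.5570
Proportions for Species B (n=63): 18/63=0.2857, 16/63=0.2540, 1/63=0.0159, 27/63=0.4286, 1/63=0.0159
Proportions for Species C (n=63): 1/63=0.0159, 8/63=0.1270, 20/63=0.3175, 1/63=0.0159, 33/63=0.5238
Σp_Aᵢ² = 0.0132² + 0.0482² + 0.3772² + 0.0044² + 0.5570² = 0.000174 + 0.002323 + 0.142280 + 0.000019 + 0.310249 = 0.455045
B_A = 1 / 0.455045 = 2.1976
Σp_Bᵢ² = 0.2857² + 0.2540² + 0.0159² + 0.4286² + 0.0159² = 0.081624 + 0.064516 + 0.000253 + 0.183698 + 0.000253 = 0.330344
B_B = 1 / 0.330344 = 3.0271
Σp_Cᵢ² = 0.0159² + 0.1270² + 0.3175² + 0.0159² + 0.5238² = 0.000253 + 0.016129 + 0.100806 + 0.000253 + 0.274366 = 0.391807
B_C = 1 / 0.391807 = 2.5523
Ranking by B (broadest → narrowest): Species B (3.03) > Species C (2.55) > Species A (2.20)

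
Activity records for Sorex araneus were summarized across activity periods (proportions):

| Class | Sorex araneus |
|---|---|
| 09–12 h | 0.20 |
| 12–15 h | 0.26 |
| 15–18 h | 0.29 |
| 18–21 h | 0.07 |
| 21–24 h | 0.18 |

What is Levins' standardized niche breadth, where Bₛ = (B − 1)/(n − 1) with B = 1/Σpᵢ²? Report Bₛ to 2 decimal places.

Σpᵢ² = 0.20² + 0.26² + 0.29² + 0.07² + 0.18² = 0.0400 + 0.0676 + 0.0841 + 0.0049 + 0.0324 = 0.2290
B = 1 / 0.2290 = 4.3668
Bₛ = (B − 1)/(n − 1) = (4.3668 − 1)/(5 − 1) = 3.3668/4 = 0.8417

0.84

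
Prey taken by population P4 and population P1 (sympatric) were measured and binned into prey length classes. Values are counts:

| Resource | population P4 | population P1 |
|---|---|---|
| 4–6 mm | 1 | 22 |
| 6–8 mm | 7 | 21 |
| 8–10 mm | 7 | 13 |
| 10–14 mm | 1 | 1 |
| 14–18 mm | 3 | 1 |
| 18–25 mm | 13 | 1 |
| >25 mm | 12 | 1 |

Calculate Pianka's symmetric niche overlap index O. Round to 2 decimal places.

Proportions for population P4 (n=44): 1/44=0.0227, 7/44=0.1591, 7/44=0.1591, 1/44=0.0227, 3/44=0.0682, 13/44=0.2955, 12/44=0.2727
Proportions for population P1 (n=60): 22/60=0.3667, 21/60=0.3500, 13/60=0.2167, 1/60=0.0167, 1/60=0.0167, 1/60=0.0167, 1/60=0.0167
Σ p₁ᵢp₂ᵢ = 0.008324 + 0.055685 + 0.034477 + 0.000379 + 0.001139 + 0.004935 + 0.004554 = 0.109493
Σp_1ᵢ² = 0.0227² + 0.1591² + 0.1591² + 0.0227² + 0.0682² + 0.2955² + 0.2727² = 0.000515 + 0.025313 + 0.025313 + 0.000515 + 0.004651 + 0.087320 + 0.074365 = 0.217992
Σp_2ᵢ² = 0.3667² + 0.3500² + 0.2167² + 0.0167² + 0.0167² + 0.0167² + 0.0167² = 0.134469 + 0.122500 + 0.046959 + 0.000279 + 0.000279 + 0.000279 + 0.000279 = 0.305044
O = 0.109493 / √(0.217992 × 0.305044) = 0.109493 / 0.2578704 = 0.4246

0.42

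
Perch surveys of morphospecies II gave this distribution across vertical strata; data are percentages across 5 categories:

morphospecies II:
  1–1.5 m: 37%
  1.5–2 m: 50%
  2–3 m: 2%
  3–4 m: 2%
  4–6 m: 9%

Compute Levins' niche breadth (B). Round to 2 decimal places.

2.53

Convert percentages to proportions (divide by 100).
Σpᵢ² = 0.37² + 0.50² + 0.02² + 0.02² + 0.09² = 0.1369 + 0.2500 + 0.0004 + 0.0004 + 0.0081 = 0.3958
B = 1 / 0.3958 = 2.5265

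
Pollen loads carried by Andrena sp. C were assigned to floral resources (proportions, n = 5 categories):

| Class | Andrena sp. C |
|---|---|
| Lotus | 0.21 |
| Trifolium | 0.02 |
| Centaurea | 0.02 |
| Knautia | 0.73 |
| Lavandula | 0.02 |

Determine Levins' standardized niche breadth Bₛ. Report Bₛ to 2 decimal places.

Σpᵢ² = 0.21² + 0.02² + 0.02² + 0.73² + 0.02² = 0.0441 + 0.0004 + 0.0004 + 0.5329 + 0.0004 = 0.5782
B = 1 / 0.5782 = 1.7295
Bₛ = (B − 1)/(n − 1) = (1.7295 − 1)/(5 − 1) = 0.7295/4 = 0.1824

0.18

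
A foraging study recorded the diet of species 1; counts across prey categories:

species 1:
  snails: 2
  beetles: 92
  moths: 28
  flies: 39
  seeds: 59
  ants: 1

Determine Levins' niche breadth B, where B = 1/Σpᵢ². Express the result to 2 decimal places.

3.43

Proportions for species 1 (n=221): 2/221=0.0090, 92/221=0.4163, 28/221=0.1267, 39/221=0.1765, 59/221=0.2670, 1/221=0.0045
Σpᵢ² = 0.0090² + 0.4163² + 0.1267² + 0.1765² + 0.2670² + 0.0045² = 0.000081 + 0.173306 + 0.016053 + 0.031152 + 0.071289 + 0.000020 = 0.291901
B = 1 / 0.291901 = 3.4258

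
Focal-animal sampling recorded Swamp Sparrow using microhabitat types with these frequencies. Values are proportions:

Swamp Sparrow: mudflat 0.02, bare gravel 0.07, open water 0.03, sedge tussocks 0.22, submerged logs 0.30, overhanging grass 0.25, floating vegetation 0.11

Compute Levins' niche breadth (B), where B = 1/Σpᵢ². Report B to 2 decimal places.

Σpᵢ² = 0.02² + 0.07² + 0.03² + 0.22² + 0.30² + 0.25² + 0.11² = 0.0004 + 0.0049 + 0.0009 + 0.0484 + 0.0900 + 0.0625 + 0.0121 = 0.2192
B = 1 / 0.2192 = 4.5620

4.56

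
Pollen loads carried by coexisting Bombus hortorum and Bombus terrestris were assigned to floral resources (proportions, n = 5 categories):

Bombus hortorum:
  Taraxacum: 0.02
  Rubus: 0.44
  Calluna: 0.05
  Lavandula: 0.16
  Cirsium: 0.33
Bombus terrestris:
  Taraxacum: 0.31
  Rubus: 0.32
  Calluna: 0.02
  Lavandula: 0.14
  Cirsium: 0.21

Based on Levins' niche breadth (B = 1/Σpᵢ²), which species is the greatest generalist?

Bombus terrestris

Σp_hortᵢ² = 0.02² + 0.44² + 0.05² + 0.16² + 0.33² = 0.0004 + 0.1936 + 0.0025 + 0.0256 + 0.1089 = 0.3310
B_hort = 1 / 0.3310 = 3.0211
Σp_terrᵢ² = 0.31² + 0.32² + 0.02² + 0.14² + 0.21² = 0.0961 + 0.1024 + 0.0004 + 0.0196 + 0.0441 = 0.2626
B_terr = 1 / 0.2626 = 3.8081
Highest B → broadest niche (most generalist): Bombus terrestris (B = 3.81).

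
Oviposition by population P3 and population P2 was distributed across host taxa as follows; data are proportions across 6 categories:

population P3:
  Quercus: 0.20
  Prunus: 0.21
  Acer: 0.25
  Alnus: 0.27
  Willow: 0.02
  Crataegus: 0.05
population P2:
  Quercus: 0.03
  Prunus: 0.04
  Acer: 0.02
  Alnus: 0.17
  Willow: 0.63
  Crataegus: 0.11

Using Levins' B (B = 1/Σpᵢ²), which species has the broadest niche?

population P3

Σp_P3ᵢ² = 0.20² + 0.21² + 0.25² + 0.27² + 0.02² + 0.05² = 0.0400 + 0.0441 + 0.0625 + 0.0729 + 0.0004 + 0.0025 = 0.2224
B_P3 = 1 / 0.2224 = 4.4964
Σp_P2ᵢ² = 0.03² + 0.04² + 0.02² + 0.17² + 0.63² + 0.11² = 0.0009 + 0.0016 + 0.0004 + 0.0289 + 0.3969 + 0.0121 = 0.4408
B_P2 = 1 / 0.4408 = 2.2686
Highest B → broadest niche (most generalist): population P3 (B = 4.50).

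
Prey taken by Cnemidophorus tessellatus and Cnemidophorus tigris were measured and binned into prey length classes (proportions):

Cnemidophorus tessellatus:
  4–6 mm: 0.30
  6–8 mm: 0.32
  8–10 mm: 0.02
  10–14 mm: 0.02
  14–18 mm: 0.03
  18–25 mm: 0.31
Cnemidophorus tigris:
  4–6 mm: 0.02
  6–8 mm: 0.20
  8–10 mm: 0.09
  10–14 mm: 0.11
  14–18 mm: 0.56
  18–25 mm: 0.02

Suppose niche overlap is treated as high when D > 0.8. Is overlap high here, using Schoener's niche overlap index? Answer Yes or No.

Σ|p₁ᵢ − p₂ᵢ| = 0.28 + 0.12 + 0.07 + 0.09 + 0.53 + 0.29 = 1.38
D = 1 − ½ × 1.38 = 1 − 0.690 = 0.3100
D = 0.3100 < 0.8 → No.

No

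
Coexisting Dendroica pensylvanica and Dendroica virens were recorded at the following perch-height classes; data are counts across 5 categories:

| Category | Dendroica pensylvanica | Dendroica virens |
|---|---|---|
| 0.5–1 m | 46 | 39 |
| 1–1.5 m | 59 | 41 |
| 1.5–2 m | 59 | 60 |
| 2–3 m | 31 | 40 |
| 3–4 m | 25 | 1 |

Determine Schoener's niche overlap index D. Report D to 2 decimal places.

0.85

Proportions for Dendroica pensylvanica (n=220): 46/220=0.2091, 59/220=0.2682, 59/220=0.2682, 31/220=0.1409, 25/220=0.1136
Proportions for Dendroica virens (n=181): 39/181=0.2155, 41/181=0.2265, 60/181=0.3315, 40/181=0.2210, 1/181=0.0055
Σ|p₁ᵢ − p₂ᵢ| = 0.0064 + 0.0417 + 0.0633 + 0.0801 + 0.1081 = 0.2996
D = 1 − ½ × 0.2996 = 1 − 0.14980 = 0.85020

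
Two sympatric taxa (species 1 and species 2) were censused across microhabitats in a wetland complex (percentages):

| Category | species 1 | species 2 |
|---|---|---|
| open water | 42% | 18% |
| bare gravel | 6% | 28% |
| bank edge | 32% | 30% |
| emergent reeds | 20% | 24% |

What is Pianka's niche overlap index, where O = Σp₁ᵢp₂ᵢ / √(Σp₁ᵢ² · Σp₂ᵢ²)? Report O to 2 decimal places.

0.82

Convert percentages to proportions (divide by 100).
Σ p₁ᵢp₂ᵢ = 0.0756 + 0.0168 + 0.0960 + 0.0480 = 0.2364
Σp_1ᵢ² = 0.42² + 0.06² + 0.32² + 0.20² = 0.1764 + 0.0036 + 0.1024 + 0.0400 = 0.3224
Σp_2ᵢ² = 0.18² + 0.28² + 0.30² + 0.24² = 0.0324 + 0.0784 + 0.0900 + 0.0576 = 0.2584
O = 0.2364 / √(0.3224 × 0.2584) = 0.2364 / 0.28863 = 0.8190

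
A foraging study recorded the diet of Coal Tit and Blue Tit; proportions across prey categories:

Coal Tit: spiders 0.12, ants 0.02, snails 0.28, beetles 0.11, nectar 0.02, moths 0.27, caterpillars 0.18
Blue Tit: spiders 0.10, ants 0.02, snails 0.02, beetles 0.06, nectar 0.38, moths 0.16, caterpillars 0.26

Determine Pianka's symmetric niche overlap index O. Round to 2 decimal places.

0.53

Σ p₁ᵢp₂ᵢ = 0.0120 + 0.0004 + 0.0056 + 0.0066 + 0.0076 + 0.0432 + 0.0468 = 0.1222
Σp_1ᵢ² = 0.12² + 0.02² + 0.28² + 0.11² + 0.02² + 0.27² + 0.18² = 0.0144 + 0.0004 + 0.0784 + 0.0121 + 0.0004 + 0.0729 + 0.0324 = 0.2110
Σp_2ᵢ² = 0.10² + 0.02² + 0.02² + 0.06² + 0.38² + 0.16² + 0.26² = 0.0100 + 0.0004 + 0.0004 + 0.0036 + 0.1444 + 0.0256 + 0.0676 = 0.2520
O = 0.1222 / √(0.2110 × 0.2520) = 0.1222 / 0.23059 = 0.5299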